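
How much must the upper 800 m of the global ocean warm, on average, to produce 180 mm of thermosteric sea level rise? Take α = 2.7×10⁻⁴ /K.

ΔT = Δh/(αH) = 0.18 / (2.7×10⁻⁴ × 800) ≈ 0.8333 °C

about 0.833 °C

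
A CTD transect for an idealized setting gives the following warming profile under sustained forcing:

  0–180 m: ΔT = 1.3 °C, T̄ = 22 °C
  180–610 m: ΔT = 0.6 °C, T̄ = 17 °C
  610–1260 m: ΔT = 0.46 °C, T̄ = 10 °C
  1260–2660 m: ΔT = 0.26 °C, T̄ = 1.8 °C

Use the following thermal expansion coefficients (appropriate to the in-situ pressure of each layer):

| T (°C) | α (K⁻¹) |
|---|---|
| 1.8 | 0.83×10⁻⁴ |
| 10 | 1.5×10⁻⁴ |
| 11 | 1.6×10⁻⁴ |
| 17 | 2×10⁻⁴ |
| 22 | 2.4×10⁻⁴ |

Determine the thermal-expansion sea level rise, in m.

Layer 1 at 22 °C → α = 2.4×10⁻⁴ K⁻¹
Layer 2 at 17 °C → α = 2×10⁻⁴ K⁻¹
Layer 3 at 10 °C → α = 1.5×10⁻⁴ K⁻¹
Layer 4 at 1.8 °C → α = 0.83×10⁻⁴ K⁻¹
180 × 1.3 × 2.4×10⁻⁴ = 0.05616 m
0.6 × 2×10⁻⁴ × 430 = 0.05160 m
650 × 1.5×10⁻⁴ × 0.46 = 0.04485 m
0.83×10⁻⁴ × 1400 × 0.26 = 0.030212 m
Δh = 0.05616 + 0.05160 + 0.04485 + 0.030212 = 0.182822 m

0.18 m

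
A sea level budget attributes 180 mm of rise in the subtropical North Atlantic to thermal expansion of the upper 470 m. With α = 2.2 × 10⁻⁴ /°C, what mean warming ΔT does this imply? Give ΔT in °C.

ΔT ≈ 1.7 °C

ΔT = Δh/(αH) = 0.18 / (2.2×10⁻⁴ × 470) ≈ 1.741 °C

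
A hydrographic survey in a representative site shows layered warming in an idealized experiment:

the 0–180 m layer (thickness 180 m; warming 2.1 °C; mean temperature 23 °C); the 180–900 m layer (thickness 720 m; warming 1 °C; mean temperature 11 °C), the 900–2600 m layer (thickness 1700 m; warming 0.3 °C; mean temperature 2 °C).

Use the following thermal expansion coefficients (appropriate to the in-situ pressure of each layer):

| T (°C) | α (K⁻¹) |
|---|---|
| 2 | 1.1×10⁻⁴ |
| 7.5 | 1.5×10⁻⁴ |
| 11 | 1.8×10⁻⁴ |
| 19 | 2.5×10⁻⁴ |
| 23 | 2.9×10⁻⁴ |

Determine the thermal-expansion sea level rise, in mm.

Layer 1 at 23 °C → α = 2.9×10⁻⁴ K⁻¹
Layer 2 at 11 °C → α = 1.8×10⁻⁴ K⁻¹
Layer 3 at 2 °C → α = 1.1×10⁻⁴ K⁻¹
180 × 2.1 × 2.9×10⁻⁴ = 0.10962 m
1 × 1.8×10⁻⁴ × 720 = 0.12960 m
900–2600 m: 0.3 × 1.1×10⁻⁴ × 1700 = 0.05610 m
Δh = 0.10962 + 0.12960 + 0.05610 = 0.29532 m ≈ 295 mm

Δh ≈ 295 mm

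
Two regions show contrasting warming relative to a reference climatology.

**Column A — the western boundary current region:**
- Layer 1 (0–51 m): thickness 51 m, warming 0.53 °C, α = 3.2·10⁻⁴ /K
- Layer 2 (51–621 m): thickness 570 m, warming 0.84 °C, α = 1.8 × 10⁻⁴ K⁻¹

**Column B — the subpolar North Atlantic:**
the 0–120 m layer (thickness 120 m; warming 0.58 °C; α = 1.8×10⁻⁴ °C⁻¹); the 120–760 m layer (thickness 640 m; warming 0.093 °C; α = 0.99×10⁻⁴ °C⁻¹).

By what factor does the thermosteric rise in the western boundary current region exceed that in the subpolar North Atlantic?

≈ 5.1×

A Layer 1: 0.53 × 51 × 3.2×10⁻⁴ = 0.0086496 m
A 1.8×10⁻⁴ × 0.84 × 570 = 0.086184 m
A total: 0.0948336 m
B 1.8×10⁻⁴ × 0.58 × 120 = 0.012528 m
B 0.093 × 640 × 0.99×10⁻⁴ = 0.00589248 m
B total: 0.01842048 m
Ratio: 0.0948336 / 0.01842048 ≈ 5.148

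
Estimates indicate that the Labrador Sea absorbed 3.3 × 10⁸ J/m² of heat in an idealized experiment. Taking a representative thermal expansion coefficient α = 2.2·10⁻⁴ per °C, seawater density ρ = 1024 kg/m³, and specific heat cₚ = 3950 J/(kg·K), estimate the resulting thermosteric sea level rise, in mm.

17.9 mm of thermosteric rise

Δh = αQ/(ρcₚ) = 2.2×10⁻⁴ × 3.3×10⁸ / (1024 × 3950) ≈ 0.017949 m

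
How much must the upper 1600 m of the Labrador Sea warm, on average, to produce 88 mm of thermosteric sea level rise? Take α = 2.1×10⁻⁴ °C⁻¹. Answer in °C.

about 0.262 °C

ΔT = Δh/(αH) = 0.088 / (2.1×10⁻⁴ × 1600) ≈ 0.2619 °C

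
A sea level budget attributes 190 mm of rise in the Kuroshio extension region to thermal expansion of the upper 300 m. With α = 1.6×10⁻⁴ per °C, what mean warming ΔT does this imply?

3.96 K

ΔT = Δh/(αH) = 0.19 / (1.6×10⁻⁴ × 300) ≈ 3.958 K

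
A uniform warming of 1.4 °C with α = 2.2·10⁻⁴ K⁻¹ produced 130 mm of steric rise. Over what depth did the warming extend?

H ≈ 422 m

H = Δh/(αΔT) = 0.13 / (2.2×10⁻⁴ × 1.4) ≈ 422.1 m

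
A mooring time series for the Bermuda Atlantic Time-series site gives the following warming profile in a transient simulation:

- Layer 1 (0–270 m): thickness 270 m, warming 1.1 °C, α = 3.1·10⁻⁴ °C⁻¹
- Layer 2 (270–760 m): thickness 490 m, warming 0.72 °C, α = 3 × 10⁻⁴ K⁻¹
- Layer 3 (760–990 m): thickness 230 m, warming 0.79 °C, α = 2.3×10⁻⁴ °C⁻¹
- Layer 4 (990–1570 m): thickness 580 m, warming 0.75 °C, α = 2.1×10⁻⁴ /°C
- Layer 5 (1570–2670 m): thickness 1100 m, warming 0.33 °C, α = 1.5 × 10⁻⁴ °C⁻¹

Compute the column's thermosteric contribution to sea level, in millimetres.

3.1×10⁻⁴ × 270 × 1.1 = 0.09207 m
3×10⁻⁴ × 490 × 0.72 = 0.10584 m
Layer 3: 230 × 0.79 × 2.3×10⁻⁴ = 0.041791 m
990–1570 m: 2.1×10⁻⁴ × 580 × 0.75 = 0.09135 m
1570–2670 m: 0.33 × 1100 × 1.5×10⁻⁴ = 0.05445 m
Δh = 0.09207 + 0.10584 + 0.041791 + 0.09135 + 0.05445 = 0.385501 m

Δh = 386 mm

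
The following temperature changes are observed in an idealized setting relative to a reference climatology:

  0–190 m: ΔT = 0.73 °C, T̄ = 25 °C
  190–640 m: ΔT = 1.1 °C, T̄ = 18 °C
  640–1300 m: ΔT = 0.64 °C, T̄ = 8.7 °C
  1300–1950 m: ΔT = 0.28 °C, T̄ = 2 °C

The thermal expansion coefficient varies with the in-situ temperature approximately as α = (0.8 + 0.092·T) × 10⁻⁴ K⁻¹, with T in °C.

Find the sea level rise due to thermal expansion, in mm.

about 250 mm

Layer 1: α = (0.8 + 0.092×25)×10⁻⁴ = 3.1×10⁻⁴ K⁻¹
Layer 2: α = (0.8 + 0.092×18)×10⁻⁴ = 2.456×10⁻⁴ K⁻¹
Layer 3: α = (0.8 + 0.092×8.7)×10⁻⁴ = 1.6004×10⁻⁴ K⁻¹
Layer 4: α = (0.8 + 0.092×2)×10⁻⁴ = 0.984×10⁻⁴ K⁻¹
0–190 m: 3.1×10⁻⁴ × 0.73 × 190 = 0.042997 m
1.1 × 450 × 2.456×10⁻⁴ = 0.121572 m
660 × 1.6004×10⁻⁴ × 0.64 = 0.067600896 m
Layer 4: 0.984×10⁻⁴ × 0.28 × 650 = 0.0179088 m
Δh = 0.042997 + 0.121572 + 0.067600896 + 0.0179088 = 0.250078696 m ≈ 250 mm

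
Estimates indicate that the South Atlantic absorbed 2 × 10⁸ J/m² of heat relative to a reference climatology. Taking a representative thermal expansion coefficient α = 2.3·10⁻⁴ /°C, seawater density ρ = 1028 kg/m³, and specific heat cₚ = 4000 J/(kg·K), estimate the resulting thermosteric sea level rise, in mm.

11 mm of thermosteric rise

Δh = αQ/(ρcₚ) = 2.3×10⁻⁴ × 2×10⁸ / (1028 × 4000) ≈ 0.011187 m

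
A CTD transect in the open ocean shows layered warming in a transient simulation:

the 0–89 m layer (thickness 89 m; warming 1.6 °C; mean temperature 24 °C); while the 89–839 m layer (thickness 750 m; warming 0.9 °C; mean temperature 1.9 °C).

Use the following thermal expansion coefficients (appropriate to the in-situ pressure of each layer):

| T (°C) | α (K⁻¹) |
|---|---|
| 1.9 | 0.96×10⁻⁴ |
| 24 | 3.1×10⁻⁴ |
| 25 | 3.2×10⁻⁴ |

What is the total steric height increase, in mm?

Layer 1 at 24 °C → α = 3.1×10⁻⁴ K⁻¹
Layer 2 at 1.9 °C → α = 0.96×10⁻⁴ K⁻¹
Layer 1: 3.1×10⁻⁴ × 89 × 1.6 = 0.044144 m
0.96×10⁻⁴ × 0.9 × 750 = 0.06480 m
Δh = 0.044144 + 0.06480 = 0.108944 m

Δh = 109 mm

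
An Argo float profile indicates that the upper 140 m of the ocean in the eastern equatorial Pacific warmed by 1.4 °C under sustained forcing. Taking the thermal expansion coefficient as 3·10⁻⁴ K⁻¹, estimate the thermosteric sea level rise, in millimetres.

about 58.8 mm

Δh = αΔT·H = 3×10⁻⁴ × 1.4 × 140 = 0.05880 m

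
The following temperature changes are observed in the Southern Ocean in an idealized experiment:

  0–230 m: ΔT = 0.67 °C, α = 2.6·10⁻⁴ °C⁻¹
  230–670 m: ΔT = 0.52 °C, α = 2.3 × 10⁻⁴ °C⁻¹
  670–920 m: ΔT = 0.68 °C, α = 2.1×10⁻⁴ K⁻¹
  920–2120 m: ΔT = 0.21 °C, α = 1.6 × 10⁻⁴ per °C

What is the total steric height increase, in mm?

Layer 1: 230 × 0.67 × 2.6×10⁻⁴ = 0.040066 m
Layer 2: 2.3×10⁻⁴ × 0.52 × 440 = 0.052624 m
2.1×10⁻⁴ × 250 × 0.68 = 0.03570 m
920–2120 m: 1.6×10⁻⁴ × 0.21 × 1200 = 0.04032 m
Δh = 0.040066 + 0.052624 + 0.03570 + 0.04032 = 0.16871 m ≈ 169 mm

Δh = 169 mm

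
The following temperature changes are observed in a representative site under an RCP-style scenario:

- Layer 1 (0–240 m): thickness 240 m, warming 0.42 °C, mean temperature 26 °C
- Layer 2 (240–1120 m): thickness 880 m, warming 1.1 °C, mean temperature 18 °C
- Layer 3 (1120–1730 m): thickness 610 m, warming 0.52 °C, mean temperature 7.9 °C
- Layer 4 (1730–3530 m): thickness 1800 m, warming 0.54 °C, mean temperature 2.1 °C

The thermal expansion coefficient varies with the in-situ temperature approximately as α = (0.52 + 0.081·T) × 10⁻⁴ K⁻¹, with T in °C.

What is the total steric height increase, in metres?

Layer 1: α = (0.52 + 0.081×26)×10⁻⁴ = 2.626×10⁻⁴ K⁻¹
Layer 2: α = (0.52 + 0.081×18)×10⁻⁴ = 1.978×10⁻⁴ K⁻¹
Layer 3: α = (0.52 + 0.081×7.9)×10⁻⁴ = 1.1599×10⁻⁴ K⁻¹
Layer 4: α = (0.52 + 0.081×2.1)×10⁻⁴ = 0.6901×10⁻⁴ K⁻¹
240 × 0.42 × 2.626×10⁻⁴ = 0.02647008 m
240–1120 m: 880 × 1.1 × 1.978×10⁻⁴ = 0.1914704 m
1.1599×10⁻⁴ × 0.52 × 610 = 0.036792028 m
Layer 4: 0.6901×10⁻⁴ × 1800 × 0.54 = 0.06707772 m
Δh = 0.02647008 + 0.1914704 + 0.036792028 + 0.06707772 = 0.321810228 m

about 0.322 m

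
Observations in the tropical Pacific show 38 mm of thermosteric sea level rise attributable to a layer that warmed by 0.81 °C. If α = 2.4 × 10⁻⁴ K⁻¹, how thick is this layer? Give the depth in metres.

H = Δh/(αΔT) = 0.038 / (2.4×10⁻⁴ × 0.81) ≈ 195.5 m

about 200 m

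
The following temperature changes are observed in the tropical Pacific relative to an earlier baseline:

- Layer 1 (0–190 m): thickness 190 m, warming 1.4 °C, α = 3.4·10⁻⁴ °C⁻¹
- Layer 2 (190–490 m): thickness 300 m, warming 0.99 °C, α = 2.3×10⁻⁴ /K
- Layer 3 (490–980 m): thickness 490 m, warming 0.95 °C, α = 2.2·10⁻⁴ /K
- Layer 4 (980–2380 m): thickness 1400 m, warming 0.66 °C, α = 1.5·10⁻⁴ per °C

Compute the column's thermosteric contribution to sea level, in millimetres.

about 400 mm

1.4 × 3.4×10⁻⁴ × 190 = 0.09044 m
Layer 2: 0.99 × 300 × 2.3×10⁻⁴ = 0.06831 m
Layer 3: 2.2×10⁻⁴ × 0.95 × 490 = 0.10241 m
1400 × 1.5×10⁻⁴ × 0.66 = 0.13860 m
Δh = 0.09044 + 0.06831 + 0.10241 + 0.13860 = 0.39976 m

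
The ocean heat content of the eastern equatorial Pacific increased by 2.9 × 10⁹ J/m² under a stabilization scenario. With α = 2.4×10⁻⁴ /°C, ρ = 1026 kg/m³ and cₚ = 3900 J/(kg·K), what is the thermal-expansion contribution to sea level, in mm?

Δh = αQ/(ρcₚ) = 2.4×10⁻⁴ × 2.9×10⁹ / (1026 × 3900) ≈ 0.17394 m

170 mm of thermosteric rise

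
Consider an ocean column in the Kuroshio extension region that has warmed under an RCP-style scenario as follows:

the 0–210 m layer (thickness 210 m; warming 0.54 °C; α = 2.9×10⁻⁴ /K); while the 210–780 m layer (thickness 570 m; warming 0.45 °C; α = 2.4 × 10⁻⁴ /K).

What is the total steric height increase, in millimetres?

Δh ≈ 94.4 mm

2.9×10⁻⁴ × 0.54 × 210 = 0.032886 m
210–780 m: 2.4×10⁻⁴ × 570 × 0.45 = 0.06156 m
Δh = 0.032886 + 0.06156 = 0.094446 m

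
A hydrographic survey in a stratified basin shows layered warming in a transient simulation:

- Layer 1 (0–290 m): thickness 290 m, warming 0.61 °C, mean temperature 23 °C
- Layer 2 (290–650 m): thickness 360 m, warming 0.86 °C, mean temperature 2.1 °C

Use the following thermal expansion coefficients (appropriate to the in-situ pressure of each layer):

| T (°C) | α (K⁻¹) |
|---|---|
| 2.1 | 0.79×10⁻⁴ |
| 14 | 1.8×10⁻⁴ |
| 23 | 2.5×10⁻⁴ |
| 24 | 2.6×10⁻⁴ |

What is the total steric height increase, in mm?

about 68.7 mm

Layer 1 at 23 °C → α = 2.5×10⁻⁴ K⁻¹
Layer 2 at 2.1 °C → α = 0.79×10⁻⁴ K⁻¹
290 × 0.61 × 2.5×10⁻⁴ = 0.044225 m
Layer 2: 0.79×10⁻⁴ × 0.86 × 360 = 0.0244584 m
Δh = 0.044225 + 0.0244584 = 0.0686834 m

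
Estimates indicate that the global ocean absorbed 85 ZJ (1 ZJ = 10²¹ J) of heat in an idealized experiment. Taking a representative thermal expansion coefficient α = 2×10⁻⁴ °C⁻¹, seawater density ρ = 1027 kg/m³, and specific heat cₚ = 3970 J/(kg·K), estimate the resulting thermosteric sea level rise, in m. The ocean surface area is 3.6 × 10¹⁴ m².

Per unit area: Q = 85×10²¹ / (3.6×10¹⁴) ≈ 2.361×10⁸ J/m²
Δh = αQ/(ρcₚ) = 2×10⁻⁴ × 2.361×10⁸ / (1027 × 3970) ≈ 0.011582 m

Δh ≈ 0.0116 m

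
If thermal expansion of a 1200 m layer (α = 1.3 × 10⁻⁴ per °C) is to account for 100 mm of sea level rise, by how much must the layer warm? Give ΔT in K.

ΔT = Δh/(αH) = 0.1 / (1.3×10⁻⁴ × 1200) ≈ 0.6410 K

0.641 K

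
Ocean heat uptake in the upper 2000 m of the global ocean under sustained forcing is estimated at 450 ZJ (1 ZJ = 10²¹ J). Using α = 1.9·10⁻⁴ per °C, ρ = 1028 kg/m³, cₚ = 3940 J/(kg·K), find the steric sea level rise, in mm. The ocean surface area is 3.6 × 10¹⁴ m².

Δh = 58.6 mm

Per unit area: Q = 450×10²¹ / (3.6×10¹⁴) = 1.25×10⁹ J/m²
Δh = αQ/(ρcₚ) = 1.9×10⁻⁴ × 1.25×10⁹ / (1028 × 3940) ≈ 0.058637 m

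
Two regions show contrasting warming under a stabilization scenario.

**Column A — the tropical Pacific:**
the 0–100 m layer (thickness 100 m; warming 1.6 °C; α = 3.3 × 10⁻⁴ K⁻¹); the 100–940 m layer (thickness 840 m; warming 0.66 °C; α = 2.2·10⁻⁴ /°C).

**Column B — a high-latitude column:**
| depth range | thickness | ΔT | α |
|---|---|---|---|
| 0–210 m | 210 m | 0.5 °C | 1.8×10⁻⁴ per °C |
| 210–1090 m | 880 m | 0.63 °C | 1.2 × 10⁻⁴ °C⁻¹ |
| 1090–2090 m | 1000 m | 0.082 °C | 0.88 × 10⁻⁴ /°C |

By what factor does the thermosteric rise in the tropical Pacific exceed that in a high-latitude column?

≈ 1.89×

A Layer 1: 3.3×10⁻⁴ × 100 × 1.6 = 0.05280 m
A 100–940 m: 840 × 2.2×10⁻⁴ × 0.66 = 0.121968 m
A total: 0.174768 m
B 0–210 m: 210 × 0.5 × 1.8×10⁻⁴ = 0.01890 m
B 210–1090 m: 880 × 1.2×10⁻⁴ × 0.63 = 0.066528 m
B 1090–2090 m: 0.082 × 1000 × 0.88×10⁻⁴ = 0.007216 m
B total: 0.092644 m
Ratio: 0.174768 / 0.092644 ≈ 1.886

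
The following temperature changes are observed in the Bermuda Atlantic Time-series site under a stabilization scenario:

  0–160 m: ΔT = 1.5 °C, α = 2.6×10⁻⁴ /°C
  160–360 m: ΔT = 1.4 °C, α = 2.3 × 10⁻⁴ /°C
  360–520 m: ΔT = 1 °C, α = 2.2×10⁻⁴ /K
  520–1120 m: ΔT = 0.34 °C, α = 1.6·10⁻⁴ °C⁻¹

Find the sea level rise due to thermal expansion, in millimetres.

195 mm of thermosteric rise

160 × 2.6×10⁻⁴ × 1.5 = 0.06240 m
160–360 m: 200 × 1.4 × 2.3×10⁻⁴ = 0.06440 m
360–520 m: 1 × 160 × 2.2×10⁻⁴ = 0.03520 m
520–1120 m: 1.6×10⁻⁴ × 0.34 × 600 = 0.03264 m
Δh = 0.06240 + 0.06440 + 0.03520 + 0.03264 = 0.19464 m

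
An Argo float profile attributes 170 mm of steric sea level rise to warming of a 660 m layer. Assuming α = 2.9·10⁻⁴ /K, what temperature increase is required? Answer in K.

ΔT = Δh/(αH) = 0.17 / (2.9×10⁻⁴ × 660) ≈ 0.8882 K

0.888 K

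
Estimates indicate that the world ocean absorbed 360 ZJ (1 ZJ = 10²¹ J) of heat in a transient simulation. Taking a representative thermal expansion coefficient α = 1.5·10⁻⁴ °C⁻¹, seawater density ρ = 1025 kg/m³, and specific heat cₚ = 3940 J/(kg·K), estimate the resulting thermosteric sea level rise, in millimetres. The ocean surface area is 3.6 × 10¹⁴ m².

Per unit area: Q = 360×10²¹ / (3.6×10¹⁴) = 1×10⁹ J/m²
Δh = αQ/(ρcₚ) = 1.5×10⁻⁴ × 1×10⁹ / (1025 × 3940) ≈ 0.037143 m

37 mm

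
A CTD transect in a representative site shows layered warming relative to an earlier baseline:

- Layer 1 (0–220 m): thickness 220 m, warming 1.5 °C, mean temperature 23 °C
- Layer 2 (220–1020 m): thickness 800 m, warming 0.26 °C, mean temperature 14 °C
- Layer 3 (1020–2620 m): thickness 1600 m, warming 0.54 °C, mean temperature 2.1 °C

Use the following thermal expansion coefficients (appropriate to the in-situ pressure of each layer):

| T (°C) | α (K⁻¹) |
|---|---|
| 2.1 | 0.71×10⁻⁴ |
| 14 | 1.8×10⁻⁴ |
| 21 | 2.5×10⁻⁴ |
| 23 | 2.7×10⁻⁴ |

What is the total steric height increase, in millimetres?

Layer 1 at 23 °C → α = 2.7×10⁻⁴ K⁻¹
Layer 2 at 14 °C → α = 1.8×10⁻⁴ K⁻¹
Layer 3 at 2.1 °C → α = 0.71×10⁻⁴ K⁻¹
Layer 1: 220 × 2.7×10⁻⁴ × 1.5 = 0.08910 m
220–1020 m: 1.8×10⁻⁴ × 0.26 × 800 = 0.03744 m
1020–2620 m: 0.54 × 1600 × 0.71×10⁻⁴ = 0.061344 m
Δh = 0.08910 + 0.03744 + 0.061344 = 0.187884 m

about 188 mm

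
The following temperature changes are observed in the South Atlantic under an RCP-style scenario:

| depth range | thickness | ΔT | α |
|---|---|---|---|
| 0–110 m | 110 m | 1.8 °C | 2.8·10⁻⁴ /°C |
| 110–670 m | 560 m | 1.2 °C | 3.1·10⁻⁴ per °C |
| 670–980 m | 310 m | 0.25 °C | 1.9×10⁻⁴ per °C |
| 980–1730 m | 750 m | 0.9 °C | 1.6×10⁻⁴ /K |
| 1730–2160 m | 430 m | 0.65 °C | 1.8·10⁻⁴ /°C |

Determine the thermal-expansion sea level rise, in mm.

about 437 mm

0–110 m: 2.8×10⁻⁴ × 110 × 1.8 = 0.05544 m
3.1×10⁻⁴ × 1.2 × 560 = 0.20832 m
0.25 × 1.9×10⁻⁴ × 310 = 0.014725 m
980–1730 m: 750 × 1.6×10⁻⁴ × 0.9 = 0.10800 m
Layer 5: 0.65 × 1.8×10⁻⁴ × 430 = 0.05031 m
Δh = 0.05544 + 0.20832 + 0.014725 + 0.10800 + 0.05031 = 0.436795 m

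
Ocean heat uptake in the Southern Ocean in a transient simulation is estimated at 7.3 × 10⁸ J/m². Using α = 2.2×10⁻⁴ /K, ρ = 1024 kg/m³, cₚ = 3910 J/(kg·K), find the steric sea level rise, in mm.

Δh = αQ/(ρcₚ) = 2.2×10⁻⁴ × 7.3×10⁸ / (1024 × 3910) ≈ 0.040111 m

40.1 mm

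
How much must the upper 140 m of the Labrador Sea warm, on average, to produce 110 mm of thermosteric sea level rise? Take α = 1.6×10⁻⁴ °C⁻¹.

ΔT ≈ 4.91 K

ΔT = Δh/(αH) = 0.11 / (1.6×10⁻⁴ × 140) ≈ 4.911 K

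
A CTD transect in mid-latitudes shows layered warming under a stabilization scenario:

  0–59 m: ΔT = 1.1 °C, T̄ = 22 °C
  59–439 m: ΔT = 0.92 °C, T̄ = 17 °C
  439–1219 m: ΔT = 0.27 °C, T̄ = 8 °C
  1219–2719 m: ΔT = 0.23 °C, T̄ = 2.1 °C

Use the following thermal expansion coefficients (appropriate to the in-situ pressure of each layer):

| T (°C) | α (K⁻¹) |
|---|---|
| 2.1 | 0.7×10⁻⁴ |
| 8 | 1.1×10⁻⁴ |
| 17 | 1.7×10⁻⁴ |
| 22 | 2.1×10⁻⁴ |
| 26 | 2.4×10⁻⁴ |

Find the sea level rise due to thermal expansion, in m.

Layer 1 at 22 °C → α = 2.1×10⁻⁴ K⁻¹
Layer 2 at 17 °C → α = 1.7×10⁻⁴ K⁻¹
Layer 3 at 8 °C → α = 1.1×10⁻⁴ K⁻¹
Layer 4 at 2.1 °C → α = 0.7×10⁻⁴ K⁻¹
Layer 1: 1.1 × 2.1×10⁻⁴ × 59 = 0.013629 m
Layer 2: 0.92 × 1.7×10⁻⁴ × 380 = 0.059432 m
Layer 3: 1.1×10⁻⁴ × 0.27 × 780 = 0.023166 m
1219–2719 m: 0.23 × 0.7×10⁻⁴ × 1500 = 0.02415 m
Δh = 0.013629 + 0.059432 + 0.023166 + 0.02415 = 0.120377 m

0.12 m of thermosteric rise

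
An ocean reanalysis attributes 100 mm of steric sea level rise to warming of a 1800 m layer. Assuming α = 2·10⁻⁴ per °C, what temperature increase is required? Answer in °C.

ΔT = Δh/(αH) = 0.1 / (2×10⁻⁴ × 1800) ≈ 0.2778 °C

ΔT ≈ 0.278 °C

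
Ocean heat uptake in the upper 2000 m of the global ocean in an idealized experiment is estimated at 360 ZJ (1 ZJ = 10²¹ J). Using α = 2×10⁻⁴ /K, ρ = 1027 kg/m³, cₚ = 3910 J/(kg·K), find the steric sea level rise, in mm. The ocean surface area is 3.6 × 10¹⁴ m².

Per unit area: Q = 360×10²¹ / (3.6×10¹⁴) = 1×10⁹ J/m²
Δh = αQ/(ρcₚ) = 2×10⁻⁴ × 1×10⁹ / (1027 × 3910) ≈ 0.049806 m

Δh = 49.8 mm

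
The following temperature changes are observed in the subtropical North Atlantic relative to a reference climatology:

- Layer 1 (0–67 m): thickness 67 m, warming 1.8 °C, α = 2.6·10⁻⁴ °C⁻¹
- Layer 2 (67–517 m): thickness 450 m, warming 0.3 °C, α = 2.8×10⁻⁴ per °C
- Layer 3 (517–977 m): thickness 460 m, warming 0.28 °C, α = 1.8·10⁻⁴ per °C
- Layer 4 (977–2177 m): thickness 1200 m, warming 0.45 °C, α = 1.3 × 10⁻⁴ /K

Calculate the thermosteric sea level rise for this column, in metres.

0–67 m: 2.6×10⁻⁴ × 1.8 × 67 = 0.031356 m
67–517 m: 450 × 0.3 × 2.8×10⁻⁴ = 0.03780 m
0.28 × 1.8×10⁻⁴ × 460 = 0.023184 m
Layer 4: 0.45 × 1.3×10⁻⁴ × 1200 = 0.07020 m
Δh = 0.031356 + 0.03780 + 0.023184 + 0.07020 = 0.16254 m ≈ 0.163 m

0.163 m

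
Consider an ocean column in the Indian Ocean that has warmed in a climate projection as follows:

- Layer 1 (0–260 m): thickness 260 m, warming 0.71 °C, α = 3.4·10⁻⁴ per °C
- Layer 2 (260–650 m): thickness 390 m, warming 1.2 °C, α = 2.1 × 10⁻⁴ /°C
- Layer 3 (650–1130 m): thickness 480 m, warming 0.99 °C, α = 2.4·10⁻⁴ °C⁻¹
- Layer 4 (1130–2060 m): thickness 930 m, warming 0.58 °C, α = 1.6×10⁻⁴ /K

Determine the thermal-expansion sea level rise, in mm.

361 mm of thermosteric rise

Layer 1: 0.71 × 260 × 3.4×10⁻⁴ = 0.062764 m
Layer 2: 390 × 1.2 × 2.1×10⁻⁴ = 0.09828 m
Layer 3: 480 × 2.4×10⁻⁴ × 0.99 = 0.114048 m
930 × 0.58 × 1.6×10⁻⁴ = 0.086304 m
Δh = 0.062764 + 0.09828 + 0.114048 + 0.086304 = 0.361396 m ≈ 361 mm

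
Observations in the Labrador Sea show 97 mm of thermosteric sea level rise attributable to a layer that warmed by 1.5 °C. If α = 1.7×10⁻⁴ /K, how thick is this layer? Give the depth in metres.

380 m

H = Δh/(αΔT) = 0.097 / (1.7×10⁻⁴ × 1.5) ≈ 380.4 m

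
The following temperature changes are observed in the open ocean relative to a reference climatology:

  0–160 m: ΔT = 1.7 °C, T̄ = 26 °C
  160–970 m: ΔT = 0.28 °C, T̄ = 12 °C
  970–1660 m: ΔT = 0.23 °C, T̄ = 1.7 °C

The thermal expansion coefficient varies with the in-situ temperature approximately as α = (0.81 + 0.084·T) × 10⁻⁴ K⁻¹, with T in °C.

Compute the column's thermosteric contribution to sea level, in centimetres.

14 cm

Layer 1: α = (0.81 + 0.084×26)×10⁻⁴ = 2.994×10⁻⁴ K⁻¹
Layer 2: α = (0.81 + 0.084×12)×10⁻⁴ = 1.818×10⁻⁴ K⁻¹
Layer 3: α = (0.81 + 0.084×1.7)×10⁻⁴ = 0.9528×10⁻⁴ K⁻¹
Layer 1: 160 × 1.7 × 2.994×10⁻⁴ = 0.0814368 m
0.28 × 1.818×10⁻⁴ × 810 = 0.04123224 m
970–1660 m: 0.9528×10⁻⁴ × 690 × 0.23 = 0.015120936 m
Δh = 0.0814368 + 0.04123224 + 0.015120936 = 0.137789976 m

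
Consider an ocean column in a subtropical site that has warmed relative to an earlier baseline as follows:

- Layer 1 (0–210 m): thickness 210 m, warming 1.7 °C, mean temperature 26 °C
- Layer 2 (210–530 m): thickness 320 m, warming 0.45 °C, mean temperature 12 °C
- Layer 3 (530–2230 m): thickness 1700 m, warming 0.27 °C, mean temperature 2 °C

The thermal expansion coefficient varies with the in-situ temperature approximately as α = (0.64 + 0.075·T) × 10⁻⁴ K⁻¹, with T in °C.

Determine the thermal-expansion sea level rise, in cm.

Layer 1: α = (0.64 + 0.075×26)×10⁻⁴ = 2.59×10⁻⁴ K⁻¹
Layer 2: α = (0.64 + 0.075×12)×10⁻⁴ = 1.54×10⁻⁴ K⁻¹
Layer 3: α = (0.64 + 0.075×2)×10⁻⁴ = 0.79×10⁻⁴ K⁻¹
210 × 2.59×10⁻⁴ × 1.7 = 0.092463 m
320 × 0.45 × 1.54×10⁻⁴ = 0.022176 m
1700 × 0.27 × 0.79×10⁻⁴ = 0.036261 m
Δh = 0.092463 + 0.022176 + 0.036261 = 0.15090 m

15.1 cm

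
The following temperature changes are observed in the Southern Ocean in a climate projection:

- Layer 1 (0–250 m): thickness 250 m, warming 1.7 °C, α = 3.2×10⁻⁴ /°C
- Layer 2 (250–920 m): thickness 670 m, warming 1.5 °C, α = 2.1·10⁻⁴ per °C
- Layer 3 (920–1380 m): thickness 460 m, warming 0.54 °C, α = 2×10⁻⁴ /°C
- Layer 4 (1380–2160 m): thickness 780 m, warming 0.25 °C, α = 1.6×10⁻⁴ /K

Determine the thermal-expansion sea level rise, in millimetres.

Layer 1: 3.2×10⁻⁴ × 250 × 1.7 = 0.13600 m
250–920 m: 1.5 × 670 × 2.1×10⁻⁴ = 0.21105 m
0.54 × 2×10⁻⁴ × 460 = 0.04968 m
Layer 4: 780 × 0.25 × 1.6×10⁻⁴ = 0.03120 m
Δh = 0.13600 + 0.21105 + 0.04968 + 0.03120 = 0.42793 m

about 428 mm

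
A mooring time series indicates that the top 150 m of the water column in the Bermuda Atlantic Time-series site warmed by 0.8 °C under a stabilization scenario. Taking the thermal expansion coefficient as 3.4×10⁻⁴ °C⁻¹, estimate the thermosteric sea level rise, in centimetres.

Δh ≈ 4.08 cm

Δh = αΔT·H = 3.4×10⁻⁴ × 0.8 × 150 = 0.04080 m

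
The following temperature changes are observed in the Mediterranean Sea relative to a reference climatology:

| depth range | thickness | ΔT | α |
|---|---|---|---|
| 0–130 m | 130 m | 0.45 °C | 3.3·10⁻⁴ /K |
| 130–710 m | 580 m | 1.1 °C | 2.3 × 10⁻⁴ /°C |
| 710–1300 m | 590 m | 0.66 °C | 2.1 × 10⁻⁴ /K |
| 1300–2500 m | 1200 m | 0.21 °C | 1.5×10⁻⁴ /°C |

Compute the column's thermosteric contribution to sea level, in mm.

about 286 mm

Layer 1: 3.3×10⁻⁴ × 0.45 × 130 = 0.019305 m
130–710 m: 2.3×10⁻⁴ × 1.1 × 580 = 0.14674 m
710–1300 m: 0.66 × 2.1×10⁻⁴ × 590 = 0.081774 m
1.5×10⁻⁴ × 1200 × 0.21 = 0.03780 m
Δh = 0.019305 + 0.14674 + 0.081774 + 0.03780 = 0.285619 m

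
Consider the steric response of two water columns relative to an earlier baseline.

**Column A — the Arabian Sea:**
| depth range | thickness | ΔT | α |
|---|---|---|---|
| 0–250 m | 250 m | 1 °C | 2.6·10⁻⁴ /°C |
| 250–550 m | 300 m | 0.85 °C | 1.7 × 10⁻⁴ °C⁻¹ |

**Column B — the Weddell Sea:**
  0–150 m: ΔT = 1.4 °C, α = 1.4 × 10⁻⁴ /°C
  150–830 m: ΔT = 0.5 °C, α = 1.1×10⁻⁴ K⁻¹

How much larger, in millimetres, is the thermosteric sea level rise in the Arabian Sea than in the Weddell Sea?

A Layer 1: 2.6×10⁻⁴ × 1 × 250 = 0.06500 m
A Layer 2: 1.7×10⁻⁴ × 300 × 0.85 = 0.04335 m
A total: 0.10835 m
B 0–150 m: 150 × 1.4×10⁻⁴ × 1.4 = 0.02940 m
B 1.1×10⁻⁴ × 680 × 0.5 = 0.03740 m
B total: 0.06680 m
Difference: 0.10835 − 0.06680 = 0.04155 m

41.6 mm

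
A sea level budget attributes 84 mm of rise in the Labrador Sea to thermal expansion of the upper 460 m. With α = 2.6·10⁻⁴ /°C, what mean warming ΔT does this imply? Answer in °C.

about 0.702 °C

ΔT = Δh/(αH) = 0.084 / (2.6×10⁻⁴ × 460) ≈ 0.7023 °C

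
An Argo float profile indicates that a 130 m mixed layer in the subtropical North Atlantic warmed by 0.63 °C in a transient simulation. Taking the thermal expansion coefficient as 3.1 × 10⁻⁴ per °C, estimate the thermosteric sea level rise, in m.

Δh = 0.025 m

Δh = αΔT·H = 3.1×10⁻⁴ × 0.63 × 130 = 0.025389 m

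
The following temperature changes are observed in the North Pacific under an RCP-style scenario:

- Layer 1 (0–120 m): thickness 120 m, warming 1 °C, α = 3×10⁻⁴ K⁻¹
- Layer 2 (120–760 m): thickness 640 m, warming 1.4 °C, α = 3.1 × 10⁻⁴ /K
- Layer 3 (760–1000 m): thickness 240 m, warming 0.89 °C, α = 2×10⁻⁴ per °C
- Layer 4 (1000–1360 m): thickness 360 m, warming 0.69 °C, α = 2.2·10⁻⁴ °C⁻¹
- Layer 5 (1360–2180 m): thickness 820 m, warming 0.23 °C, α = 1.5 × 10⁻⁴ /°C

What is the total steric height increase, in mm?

Δh = 439 mm

Layer 1: 3×10⁻⁴ × 120 × 1 = 0.03600 m
120–760 m: 640 × 3.1×10⁻⁴ × 1.4 = 0.27776 m
240 × 2×10⁻⁴ × 0.89 = 0.04272 m
360 × 2.2×10⁻⁴ × 0.69 = 0.054648 m
820 × 0.23 × 1.5×10⁻⁴ = 0.02829 m
Δh = 0.03600 + 0.27776 + 0.04272 + 0.054648 + 0.02829 = 0.439418 m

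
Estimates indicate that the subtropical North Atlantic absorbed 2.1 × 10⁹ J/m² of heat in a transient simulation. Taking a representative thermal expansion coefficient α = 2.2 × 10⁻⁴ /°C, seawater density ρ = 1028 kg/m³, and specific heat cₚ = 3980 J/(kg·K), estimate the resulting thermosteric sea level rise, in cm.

Δh = 11 cm

Δh = αQ/(ρcₚ) = 2.2×10⁻⁴ × 2.1×10⁹ / (1028 × 3980) ≈ 0.11292 m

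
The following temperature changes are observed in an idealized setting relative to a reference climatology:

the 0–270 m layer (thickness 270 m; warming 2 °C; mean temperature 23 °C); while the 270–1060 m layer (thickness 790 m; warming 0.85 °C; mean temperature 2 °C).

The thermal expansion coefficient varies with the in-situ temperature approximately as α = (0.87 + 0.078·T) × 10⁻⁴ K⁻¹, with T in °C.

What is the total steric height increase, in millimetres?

213 mm of thermosteric rise

Layer 1: α = (0.87 + 0.078×23)×10⁻⁴ = 2.664×10⁻⁴ K⁻¹
Layer 2: α = (0.87 + 0.078×2)×10⁻⁴ = 1.026×10⁻⁴ K⁻¹
0–270 m: 270 × 2 × 2.664×10⁻⁴ = 0.143856 m
0.85 × 790 × 1.026×10⁻⁴ = 0.0688959 m
Δh = 0.143856 + 0.0688959 = 0.2127519 m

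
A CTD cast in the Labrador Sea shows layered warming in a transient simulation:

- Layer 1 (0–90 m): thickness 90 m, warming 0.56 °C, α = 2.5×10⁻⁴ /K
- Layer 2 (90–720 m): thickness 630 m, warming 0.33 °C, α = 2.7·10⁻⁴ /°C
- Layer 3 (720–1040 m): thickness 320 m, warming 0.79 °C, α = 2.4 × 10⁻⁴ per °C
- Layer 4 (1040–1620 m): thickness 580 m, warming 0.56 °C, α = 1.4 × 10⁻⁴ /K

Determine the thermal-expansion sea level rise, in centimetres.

0–90 m: 2.5×10⁻⁴ × 90 × 0.56 = 0.01260 m
2.7×10⁻⁴ × 630 × 0.33 = 0.056133 m
0.79 × 320 × 2.4×10⁻⁴ = 0.060672 m
0.56 × 580 × 1.4×10⁻⁴ = 0.045472 m
Δh = 0.01260 + 0.056133 + 0.060672 + 0.045472 = 0.174877 m

Δh = 17.5 cm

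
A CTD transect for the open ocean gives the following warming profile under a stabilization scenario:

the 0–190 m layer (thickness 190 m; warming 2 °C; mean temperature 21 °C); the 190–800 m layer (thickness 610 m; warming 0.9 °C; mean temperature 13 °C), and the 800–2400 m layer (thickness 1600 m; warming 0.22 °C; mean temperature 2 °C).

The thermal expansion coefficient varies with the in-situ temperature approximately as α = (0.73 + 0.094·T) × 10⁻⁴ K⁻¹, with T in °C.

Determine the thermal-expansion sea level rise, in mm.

Layer 1: α = (0.73 + 0.094×21)×10⁻⁴ = 2.704×10⁻⁴ K⁻¹
Layer 2: α = (0.73 + 0.094×13)×10⁻⁴ = 1.952×10⁻⁴ K⁻¹
Layer 3: α = (0.73 + 0.094×2)×10⁻⁴ = 0.918×10⁻⁴ K⁻¹
0–190 m: 190 × 2 × 2.704×10⁻⁴ = 0.102752 m
190–800 m: 1.952×10⁻⁴ × 0.9 × 610 = 0.1071648 m
Layer 3: 1600 × 0.918×10⁻⁴ × 0.22 = 0.0323136 m
Δh = 0.102752 + 0.1071648 + 0.0323136 = 0.2422304 m

Δh ≈ 240 mm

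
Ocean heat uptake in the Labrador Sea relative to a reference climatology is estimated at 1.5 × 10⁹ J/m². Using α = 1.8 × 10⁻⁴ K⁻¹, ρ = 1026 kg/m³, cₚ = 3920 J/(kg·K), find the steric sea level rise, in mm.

Δh = αQ/(ρcₚ) = 1.8×10⁻⁴ × 1.5×10⁹ / (1026 × 3920) ≈ 0.067132 m

Δh = 67 mm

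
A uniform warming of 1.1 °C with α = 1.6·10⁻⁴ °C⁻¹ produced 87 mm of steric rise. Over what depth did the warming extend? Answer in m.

H = Δh/(αΔT) = 0.087 / (1.6×10⁻⁴ × 1.1) ≈ 494.3 m

H ≈ 494 m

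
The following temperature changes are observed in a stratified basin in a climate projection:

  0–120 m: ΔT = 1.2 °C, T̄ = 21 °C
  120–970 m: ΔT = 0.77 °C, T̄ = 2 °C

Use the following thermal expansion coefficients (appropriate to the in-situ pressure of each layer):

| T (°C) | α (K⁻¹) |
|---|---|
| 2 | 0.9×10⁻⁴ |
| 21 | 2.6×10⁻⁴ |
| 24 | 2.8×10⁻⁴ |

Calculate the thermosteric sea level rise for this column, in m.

Layer 1 at 21 °C → α = 2.6×10⁻⁴ K⁻¹
Layer 2 at 2 °C → α = 0.9×10⁻⁴ K⁻¹
0–120 m: 120 × 1.2 × 2.6×10⁻⁴ = 0.03744 m
0.9×10⁻⁴ × 850 × 0.77 = 0.058905 m
Δh = 0.03744 + 0.058905 = 0.096345 m

Δh ≈ 0.0963 m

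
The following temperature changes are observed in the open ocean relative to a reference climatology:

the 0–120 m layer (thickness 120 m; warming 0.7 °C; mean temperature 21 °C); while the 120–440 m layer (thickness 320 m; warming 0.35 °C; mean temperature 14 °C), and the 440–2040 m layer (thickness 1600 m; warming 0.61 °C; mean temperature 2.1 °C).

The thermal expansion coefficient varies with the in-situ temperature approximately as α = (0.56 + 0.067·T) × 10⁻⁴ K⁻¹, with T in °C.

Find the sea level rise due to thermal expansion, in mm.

102 mm of thermosteric rise

Layer 1: α = (0.56 + 0.067×21)×10⁻⁴ = 1.967×10⁻⁴ K⁻¹
Layer 2: α = (0.56 + 0.067×14)×10⁻⁴ = 1.498×10⁻⁴ K⁻¹
Layer 3: α = (0.56 + 0.067×2.1)×10⁻⁴ = 0.7007×10⁻⁴ K⁻¹
0–120 m: 120 × 0.7 × 1.967×10⁻⁴ = 0.0165228 m
120–440 m: 0.35 × 320 × 1.498×10⁻⁴ = 0.0167776 m
Layer 3: 0.61 × 1600 × 0.7007×10⁻⁴ = 0.06838832 m
Δh = 0.0165228 + 0.0167776 + 0.06838832 = 0.10168872 m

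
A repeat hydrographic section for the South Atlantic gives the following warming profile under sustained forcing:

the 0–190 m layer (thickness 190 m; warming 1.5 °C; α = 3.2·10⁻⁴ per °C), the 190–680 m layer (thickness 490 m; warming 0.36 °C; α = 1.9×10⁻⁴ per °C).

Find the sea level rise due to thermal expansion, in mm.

1.5 × 190 × 3.2×10⁻⁴ = 0.09120 m
190–680 m: 1.9×10⁻⁴ × 0.36 × 490 = 0.033516 m
Δh = 0.09120 + 0.033516 = 0.124716 m ≈ 120 mm

120 mm of thermosteric rise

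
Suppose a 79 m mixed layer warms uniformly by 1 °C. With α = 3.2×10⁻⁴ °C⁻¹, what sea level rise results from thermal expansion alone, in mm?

Δh ≈ 25.3 mm

Δh = αΔT·H = 3.2×10⁻⁴ × 1 × 79 = 0.02528 m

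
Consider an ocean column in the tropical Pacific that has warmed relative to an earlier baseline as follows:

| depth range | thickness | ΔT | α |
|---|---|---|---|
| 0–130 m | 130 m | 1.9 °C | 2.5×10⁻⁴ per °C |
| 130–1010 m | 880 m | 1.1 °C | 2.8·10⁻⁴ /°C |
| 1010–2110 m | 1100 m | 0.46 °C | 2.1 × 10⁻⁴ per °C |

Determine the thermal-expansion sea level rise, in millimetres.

about 439 mm

0–130 m: 130 × 2.5×10⁻⁴ × 1.9 = 0.06175 m
Layer 2: 880 × 1.1 × 2.8×10⁻⁴ = 0.27104 m
1100 × 2.1×10⁻⁴ × 0.46 = 0.10626 m
Δh = 0.06175 + 0.27104 + 0.10626 = 0.43905 m ≈ 439 mm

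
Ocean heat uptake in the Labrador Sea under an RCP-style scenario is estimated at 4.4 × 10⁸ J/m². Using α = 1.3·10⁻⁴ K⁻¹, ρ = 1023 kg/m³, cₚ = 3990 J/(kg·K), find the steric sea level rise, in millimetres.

Δh = αQ/(ρcₚ) = 1.3×10⁻⁴ × 4.4×10⁸ / (1023 × 3990) ≈ 0.014014 m

about 14.0 mm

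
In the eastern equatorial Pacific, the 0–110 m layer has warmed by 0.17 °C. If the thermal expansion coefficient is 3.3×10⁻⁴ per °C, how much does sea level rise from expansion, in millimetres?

Δh = αΔT·H = 3.3×10⁻⁴ × 0.17 × 110 = 0.006171 m

6.17 mm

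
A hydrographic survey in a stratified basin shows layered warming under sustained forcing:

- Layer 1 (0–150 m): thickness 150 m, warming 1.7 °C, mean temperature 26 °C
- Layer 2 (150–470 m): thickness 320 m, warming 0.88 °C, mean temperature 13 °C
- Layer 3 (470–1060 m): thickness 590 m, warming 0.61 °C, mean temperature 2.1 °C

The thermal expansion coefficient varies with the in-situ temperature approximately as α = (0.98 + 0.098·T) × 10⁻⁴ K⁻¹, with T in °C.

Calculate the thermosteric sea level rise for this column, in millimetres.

Layer 1: α = (0.98 + 0.098×26)×10⁻⁴ = 3.528×10⁻⁴ K⁻¹
Layer 2: α = (0.98 + 0.098×13)×10⁻⁴ = 2.254×10⁻⁴ K⁻¹
Layer 3: α = (0.98 + 0.098×2.1)×10⁻⁴ = 1.1858×10⁻⁴ K⁻¹
0–150 m: 3.528×10⁻⁴ × 150 × 1.7 = 0.089964 m
320 × 0.88 × 2.254×10⁻⁴ = 0.06347264 m
470–1060 m: 0.61 × 590 × 1.1858×10⁻⁴ = 0.042676942 m
Δh = 0.089964 + 0.06347264 + 0.042676942 = 0.196113582 m

about 200 mm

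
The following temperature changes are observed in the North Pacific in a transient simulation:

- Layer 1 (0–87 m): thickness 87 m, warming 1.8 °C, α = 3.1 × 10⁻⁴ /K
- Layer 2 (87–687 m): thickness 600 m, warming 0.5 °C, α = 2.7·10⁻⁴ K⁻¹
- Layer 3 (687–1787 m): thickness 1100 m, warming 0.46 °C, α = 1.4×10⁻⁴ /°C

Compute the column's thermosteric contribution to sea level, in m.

Δh ≈ 0.200 m

0–87 m: 3.1×10⁻⁴ × 87 × 1.8 = 0.048546 m
87–687 m: 600 × 0.5 × 2.7×10⁻⁴ = 0.08100 m
687–1787 m: 1100 × 1.4×10⁻⁴ × 0.46 = 0.07084 m
Δh = 0.048546 + 0.08100 + 0.07084 = 0.200386 m ≈ 0.200 m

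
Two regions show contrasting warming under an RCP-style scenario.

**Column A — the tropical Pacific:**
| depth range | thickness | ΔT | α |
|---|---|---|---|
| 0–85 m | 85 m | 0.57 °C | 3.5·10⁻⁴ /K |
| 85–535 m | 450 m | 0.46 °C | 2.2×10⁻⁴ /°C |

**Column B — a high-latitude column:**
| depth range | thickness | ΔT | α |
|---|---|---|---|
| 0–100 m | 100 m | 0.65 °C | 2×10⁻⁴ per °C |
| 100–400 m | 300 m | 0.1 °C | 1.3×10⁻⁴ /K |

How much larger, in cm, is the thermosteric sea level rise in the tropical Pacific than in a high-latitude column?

Δh_A − Δh_B ≈ 4.56 cm

A 0–85 m: 3.5×10⁻⁴ × 0.57 × 85 = 0.0169575 m
A 85–535 m: 0.46 × 2.2×10⁻⁴ × 450 = 0.04554 m
A total: 0.0624975 m
B Layer 1: 100 × 0.65 × 2×10⁻⁴ = 0.01300 m
B 300 × 1.3×10⁻⁴ × 0.1 = 0.00390 m
B total: 0.01690 m
Difference: 0.0624975 − 0.01690 = 0.0455975 m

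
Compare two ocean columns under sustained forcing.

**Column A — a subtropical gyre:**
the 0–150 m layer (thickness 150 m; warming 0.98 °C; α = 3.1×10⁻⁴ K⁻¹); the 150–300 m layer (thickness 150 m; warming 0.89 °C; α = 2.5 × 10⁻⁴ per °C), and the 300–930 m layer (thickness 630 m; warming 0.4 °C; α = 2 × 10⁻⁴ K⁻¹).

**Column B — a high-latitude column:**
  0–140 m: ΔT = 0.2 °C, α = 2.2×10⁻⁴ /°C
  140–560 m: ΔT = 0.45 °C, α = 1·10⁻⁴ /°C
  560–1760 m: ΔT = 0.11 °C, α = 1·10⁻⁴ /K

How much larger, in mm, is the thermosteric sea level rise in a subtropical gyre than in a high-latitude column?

A Layer 1: 150 × 3.1×10⁻⁴ × 0.98 = 0.04557 m
A Layer 2: 150 × 0.89 × 2.5×10⁻⁴ = 0.033375 m
A 2×10⁻⁴ × 0.4 × 630 = 0.05040 m
A total: 0.129345 m
B Layer 1: 140 × 2.2×10⁻⁴ × 0.2 = 0.00616 m
B 140–560 m: 0.45 × 420 × 1×10⁻⁴ = 0.01890 m
B 560–1760 m: 0.11 × 1×10⁻⁴ × 1200 = 0.01320 m
B total: 0.03826 m
Difference: 0.129345 − 0.03826 = 0.091085 m

91 mm larger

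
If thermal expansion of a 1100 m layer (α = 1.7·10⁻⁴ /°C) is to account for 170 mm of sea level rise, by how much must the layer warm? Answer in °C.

ΔT = Δh/(αH) = 0.17 / (1.7×10⁻⁴ × 1100) ≈ 0.9091 °C

ΔT ≈ 0.909 °C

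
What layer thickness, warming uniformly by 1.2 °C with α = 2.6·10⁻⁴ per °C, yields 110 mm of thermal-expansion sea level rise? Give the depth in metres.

H = Δh/(αΔT) = 0.11 / (2.6×10⁻⁴ × 1.2) ≈ 352.6 m

about 350 m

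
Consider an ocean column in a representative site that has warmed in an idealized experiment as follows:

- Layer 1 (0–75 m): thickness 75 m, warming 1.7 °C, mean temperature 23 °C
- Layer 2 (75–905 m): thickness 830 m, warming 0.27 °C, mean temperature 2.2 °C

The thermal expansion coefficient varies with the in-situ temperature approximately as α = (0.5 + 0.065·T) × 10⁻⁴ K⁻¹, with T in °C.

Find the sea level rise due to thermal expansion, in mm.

Layer 1: α = (0.5 + 0.065×23)×10⁻⁴ = 1.995×10⁻⁴ K⁻¹
Layer 2: α = (0.5 + 0.065×2.2)×10⁻⁴ = 0.643×10⁻⁴ K⁻¹
Layer 1: 75 × 1.7 × 1.995×10⁻⁴ = 0.02543625 m
75–905 m: 0.643×10⁻⁴ × 830 × 0.27 = 0.01440963 m
Δh = 0.02543625 + 0.01440963 = 0.03984588 m

Δh ≈ 39.8 mm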